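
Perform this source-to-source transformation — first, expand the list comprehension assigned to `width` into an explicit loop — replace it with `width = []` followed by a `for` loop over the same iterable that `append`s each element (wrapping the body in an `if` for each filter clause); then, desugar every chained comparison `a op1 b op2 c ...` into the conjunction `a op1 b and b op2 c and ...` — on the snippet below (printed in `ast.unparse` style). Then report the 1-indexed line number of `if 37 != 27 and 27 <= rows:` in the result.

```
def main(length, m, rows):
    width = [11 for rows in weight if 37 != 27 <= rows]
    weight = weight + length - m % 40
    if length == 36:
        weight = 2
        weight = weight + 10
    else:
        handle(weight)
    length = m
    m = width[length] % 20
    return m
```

4

Transformed code:
def main(length, m, rows):
    width = []
    for rows in weight:
        if 37 != 27 and 27 <= rows:
            width.append(11)
    weight = weight + length - m % 40
    if length == 36:
        weight = 2
        weight = weight + 10
    else:
        handle(weight)
    length = m
    m = width[length] % 20
    return m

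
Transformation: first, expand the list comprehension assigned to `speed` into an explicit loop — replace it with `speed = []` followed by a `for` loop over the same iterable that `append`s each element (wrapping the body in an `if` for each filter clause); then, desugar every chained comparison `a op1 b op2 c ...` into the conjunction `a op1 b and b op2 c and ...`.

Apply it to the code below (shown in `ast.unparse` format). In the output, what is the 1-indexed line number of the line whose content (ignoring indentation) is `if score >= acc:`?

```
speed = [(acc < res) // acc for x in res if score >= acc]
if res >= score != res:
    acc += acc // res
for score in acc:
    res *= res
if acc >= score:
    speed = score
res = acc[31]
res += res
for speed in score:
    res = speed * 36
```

3

Transformed code:
speed = []
for x in res:
    if score >= acc:
        speed.append((acc < res) // acc)
if res >= score and score != res:
    acc += acc // res
for score in acc:
    res *= res
if acc >= score:
    speed = score
res = acc[31]
res += res
for speed in score:
    res = speed * 36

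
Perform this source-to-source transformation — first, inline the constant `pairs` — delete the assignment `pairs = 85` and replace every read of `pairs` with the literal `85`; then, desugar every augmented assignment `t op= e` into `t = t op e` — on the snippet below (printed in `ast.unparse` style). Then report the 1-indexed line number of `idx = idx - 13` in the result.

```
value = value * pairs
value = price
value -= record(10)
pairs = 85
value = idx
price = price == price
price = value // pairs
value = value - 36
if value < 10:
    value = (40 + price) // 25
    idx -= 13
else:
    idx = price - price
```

10

Transformed code:
value = value * 85
value = price
value = value - record(10)
value = idx
price = price == price
price = value // 85
value = value - 36
if value < 10:
    value = (40 + price) // 25
    idx = idx - 13
else:
    idx = price - price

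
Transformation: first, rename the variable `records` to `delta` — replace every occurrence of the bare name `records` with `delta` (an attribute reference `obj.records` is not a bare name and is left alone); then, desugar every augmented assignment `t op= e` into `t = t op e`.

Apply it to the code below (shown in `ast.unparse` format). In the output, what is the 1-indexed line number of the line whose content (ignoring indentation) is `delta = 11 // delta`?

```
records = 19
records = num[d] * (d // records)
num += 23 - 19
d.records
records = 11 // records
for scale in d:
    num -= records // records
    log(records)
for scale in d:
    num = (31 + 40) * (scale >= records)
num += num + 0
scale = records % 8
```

5

Transformed code:
delta = 19
delta = num[d] * (d // delta)
num = num + (23 - 19)
d.records
delta = 11 // delta
for scale in d:
    num = num - delta // delta
    log(delta)
for scale in d:
    num = (31 + 40) * (scale >= delta)
num = num + (num + 0)
scale = delta % 8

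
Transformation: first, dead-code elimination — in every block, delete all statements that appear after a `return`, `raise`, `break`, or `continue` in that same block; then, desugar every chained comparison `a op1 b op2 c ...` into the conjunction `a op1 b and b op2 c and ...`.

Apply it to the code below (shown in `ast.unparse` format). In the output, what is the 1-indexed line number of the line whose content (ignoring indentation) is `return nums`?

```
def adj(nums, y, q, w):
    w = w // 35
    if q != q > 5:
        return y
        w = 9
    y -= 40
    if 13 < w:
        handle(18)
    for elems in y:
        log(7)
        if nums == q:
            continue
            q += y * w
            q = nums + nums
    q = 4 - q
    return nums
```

13

Transformed code:
def adj(nums, y, q, w):
    w = w // 35
    if q != q and q > 5:
        return y
    y -= 40
    if 13 < w:
        handle(18)
    for elems in y:
        log(7)
        if nums == q:
            continue
    q = 4 - q
    return nums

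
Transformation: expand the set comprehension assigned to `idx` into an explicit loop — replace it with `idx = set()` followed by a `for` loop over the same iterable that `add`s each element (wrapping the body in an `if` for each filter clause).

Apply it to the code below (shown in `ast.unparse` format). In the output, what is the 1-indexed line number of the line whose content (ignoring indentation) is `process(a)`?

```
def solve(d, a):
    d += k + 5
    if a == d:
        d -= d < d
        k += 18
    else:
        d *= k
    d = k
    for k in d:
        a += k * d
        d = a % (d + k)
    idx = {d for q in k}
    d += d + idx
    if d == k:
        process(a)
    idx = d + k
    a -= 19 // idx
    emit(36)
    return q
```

Transformed code:
def solve(d, a):
    d += k + 5
    if a == d:
        d -= d < d
        k += 18
    else:
        d *= k
    d = k
    for k in d:
        a += k * d
        d = a % (d + k)
    idx = set()
    for q in k:
        idx.add(d)
    d += d + idx
    if d == k:
        process(a)
    idx = d + k
    a -= 19 // idx
    emit(36)
    return q

17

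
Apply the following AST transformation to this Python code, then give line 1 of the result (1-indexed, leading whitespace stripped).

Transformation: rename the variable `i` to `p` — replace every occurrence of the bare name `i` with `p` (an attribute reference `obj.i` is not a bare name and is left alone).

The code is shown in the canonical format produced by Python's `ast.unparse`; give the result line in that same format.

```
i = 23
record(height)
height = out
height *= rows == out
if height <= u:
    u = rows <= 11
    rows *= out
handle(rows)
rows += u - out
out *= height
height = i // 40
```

Transformed code:
p = 23
record(height)
height = out
height *= rows == out
if height <= u:
    u = rows <= 11
    rows *= out
handle(rows)
rows += u - out
out *= height
height = p // 40

p = 23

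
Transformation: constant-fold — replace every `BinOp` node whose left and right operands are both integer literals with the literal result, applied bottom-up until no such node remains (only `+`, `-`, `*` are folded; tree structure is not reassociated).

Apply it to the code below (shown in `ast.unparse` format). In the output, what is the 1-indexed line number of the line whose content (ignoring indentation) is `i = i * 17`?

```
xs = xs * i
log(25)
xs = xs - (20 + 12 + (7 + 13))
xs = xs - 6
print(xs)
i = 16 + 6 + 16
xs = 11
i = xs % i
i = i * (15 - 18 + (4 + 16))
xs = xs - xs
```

9

Transformed code:
xs = xs * i
log(25)
xs = xs - 52
xs = xs - 6
print(xs)
i = 38
xs = 11
i = xs % i
i = i * 17
xs = xs - xs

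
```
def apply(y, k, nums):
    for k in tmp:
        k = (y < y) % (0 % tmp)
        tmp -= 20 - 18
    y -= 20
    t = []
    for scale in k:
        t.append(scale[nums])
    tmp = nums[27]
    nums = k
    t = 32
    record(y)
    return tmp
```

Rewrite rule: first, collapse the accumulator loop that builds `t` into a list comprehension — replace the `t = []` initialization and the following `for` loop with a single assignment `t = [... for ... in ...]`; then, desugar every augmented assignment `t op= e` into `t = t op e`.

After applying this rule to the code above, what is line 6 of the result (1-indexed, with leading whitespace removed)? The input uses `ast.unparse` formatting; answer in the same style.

t = [scale[nums] for scale in k]

Transformed code:
def apply(y, k, nums):
    for k in tmp:
        k = (y < y) % (0 % tmp)
        tmp = tmp - (20 - 18)
    y = y - 20
    t = [scale[nums] for scale in k]
    tmp = nums[27]
    nums = k
    t = 32
    record(y)
    return tmp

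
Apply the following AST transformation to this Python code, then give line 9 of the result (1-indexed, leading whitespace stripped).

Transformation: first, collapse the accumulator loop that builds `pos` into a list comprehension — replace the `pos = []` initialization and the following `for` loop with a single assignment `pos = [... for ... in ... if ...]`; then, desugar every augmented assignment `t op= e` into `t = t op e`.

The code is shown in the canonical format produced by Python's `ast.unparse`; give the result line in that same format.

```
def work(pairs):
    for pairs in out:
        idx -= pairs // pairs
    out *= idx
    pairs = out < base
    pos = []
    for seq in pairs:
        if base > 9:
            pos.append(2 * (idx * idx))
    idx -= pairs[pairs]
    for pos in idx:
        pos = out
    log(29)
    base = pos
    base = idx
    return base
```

pos = out

Transformed code:
def work(pairs):
    for pairs in out:
        idx = idx - pairs // pairs
    out = out * idx
    pairs = out < base
    pos = [2 * (idx * idx) for seq in pairs if base > 9]
    idx = idx - pairs[pairs]
    for pos in idx:
        pos = out
    log(29)
    base = pos
    base = idx
    return base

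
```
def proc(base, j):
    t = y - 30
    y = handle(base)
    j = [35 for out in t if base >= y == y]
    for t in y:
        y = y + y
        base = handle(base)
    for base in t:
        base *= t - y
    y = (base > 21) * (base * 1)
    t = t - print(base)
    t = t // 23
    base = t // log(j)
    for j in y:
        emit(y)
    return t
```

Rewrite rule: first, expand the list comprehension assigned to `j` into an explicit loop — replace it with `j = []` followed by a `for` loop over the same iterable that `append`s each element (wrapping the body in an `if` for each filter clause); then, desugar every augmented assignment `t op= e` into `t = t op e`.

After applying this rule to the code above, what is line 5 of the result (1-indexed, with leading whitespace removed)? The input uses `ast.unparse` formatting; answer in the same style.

for out in t:

Transformed code:
def proc(base, j):
    t = y - 30
    y = handle(base)
    j = []
    for out in t:
        if base >= y == y:
            j.append(35)
    for t in y:
        y = y + y
        base = handle(base)
    for base in t:
        base = base * (t - y)
    y = (base > 21) * (base * 1)
    t = t - print(base)
    t = t // 23
    base = t // log(j)
    for j in y:
        emit(y)
    return t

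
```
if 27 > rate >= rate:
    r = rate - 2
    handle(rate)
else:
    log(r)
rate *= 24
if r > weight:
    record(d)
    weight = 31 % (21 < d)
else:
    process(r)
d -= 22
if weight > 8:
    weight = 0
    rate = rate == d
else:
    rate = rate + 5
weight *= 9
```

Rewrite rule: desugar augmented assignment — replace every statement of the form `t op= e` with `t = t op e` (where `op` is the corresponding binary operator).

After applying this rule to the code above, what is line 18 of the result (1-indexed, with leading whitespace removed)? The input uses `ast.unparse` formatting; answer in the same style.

weight = weight * 9

Transformed code:
if 27 > rate >= rate:
    r = rate - 2
    handle(rate)
else:
    log(r)
rate = rate * 24
if r > weight:
    record(d)
    weight = 31 % (21 < d)
else:
    process(r)
d = d - 22
if weight > 8:
    weight = 0
    rate = rate == d
else:
    rate = rate + 5
weight = weight * 9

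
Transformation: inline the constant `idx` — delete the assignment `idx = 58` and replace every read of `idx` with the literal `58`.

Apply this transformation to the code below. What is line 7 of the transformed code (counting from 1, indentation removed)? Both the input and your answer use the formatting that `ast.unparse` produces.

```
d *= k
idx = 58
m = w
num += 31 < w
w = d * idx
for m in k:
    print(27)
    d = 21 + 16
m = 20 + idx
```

d = 21 + 16

Transformed code:
d *= k
m = w
num += 31 < w
w = d * 58
for m in k:
    print(27)
    d = 21 + 16
m = 20 + 58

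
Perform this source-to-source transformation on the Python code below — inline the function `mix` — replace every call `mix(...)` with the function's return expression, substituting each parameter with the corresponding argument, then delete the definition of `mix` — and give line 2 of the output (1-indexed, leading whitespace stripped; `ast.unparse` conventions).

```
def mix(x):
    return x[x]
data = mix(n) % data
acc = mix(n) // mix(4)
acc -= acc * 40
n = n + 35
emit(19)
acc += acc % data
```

acc = n[n] // 4[4]

Transformed code:
data = n[n] % data
acc = n[n] // 4[4]
acc -= acc * 40
n = n + 35
emit(19)
acc += acc % data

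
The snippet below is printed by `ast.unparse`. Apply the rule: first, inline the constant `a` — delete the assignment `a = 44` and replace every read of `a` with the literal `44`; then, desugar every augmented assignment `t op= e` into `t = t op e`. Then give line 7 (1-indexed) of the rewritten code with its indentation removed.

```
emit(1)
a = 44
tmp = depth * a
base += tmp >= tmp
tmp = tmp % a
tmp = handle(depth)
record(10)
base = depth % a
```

Transformed code:
emit(1)
tmp = depth * 44
base = base + (tmp >= tmp)
tmp = tmp % 44
tmp = handle(depth)
record(10)
base = depth % 44

base = depth % 44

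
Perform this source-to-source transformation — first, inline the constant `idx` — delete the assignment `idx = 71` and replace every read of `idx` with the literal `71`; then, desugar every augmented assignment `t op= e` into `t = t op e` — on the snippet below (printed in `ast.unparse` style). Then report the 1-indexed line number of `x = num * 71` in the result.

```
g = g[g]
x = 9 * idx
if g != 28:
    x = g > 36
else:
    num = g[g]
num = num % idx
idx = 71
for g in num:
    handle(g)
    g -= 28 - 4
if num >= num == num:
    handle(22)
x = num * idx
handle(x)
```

Transformed code:
g = g[g]
x = 9 * 71
if g != 28:
    x = g > 36
else:
    num = g[g]
num = num % 71
for g in num:
    handle(g)
    g = g - (28 - 4)
if num >= num == num:
    handle(22)
x = num * 71
handle(x)

13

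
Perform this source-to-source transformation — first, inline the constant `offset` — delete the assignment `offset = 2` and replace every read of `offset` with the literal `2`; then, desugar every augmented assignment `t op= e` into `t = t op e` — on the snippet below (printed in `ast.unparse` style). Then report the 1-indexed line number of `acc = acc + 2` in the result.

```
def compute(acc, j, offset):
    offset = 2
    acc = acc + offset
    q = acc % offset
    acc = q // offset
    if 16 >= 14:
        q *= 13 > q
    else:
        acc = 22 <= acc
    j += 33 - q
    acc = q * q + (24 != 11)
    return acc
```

Transformed code:
def compute(acc, j, offset):
    acc = acc + 2
    q = acc % 2
    acc = q // 2
    if 16 >= 14:
        q = q * (13 > q)
    else:
        acc = 22 <= acc
    j = j + (33 - q)
    acc = q * q + (24 != 11)
    return acc

2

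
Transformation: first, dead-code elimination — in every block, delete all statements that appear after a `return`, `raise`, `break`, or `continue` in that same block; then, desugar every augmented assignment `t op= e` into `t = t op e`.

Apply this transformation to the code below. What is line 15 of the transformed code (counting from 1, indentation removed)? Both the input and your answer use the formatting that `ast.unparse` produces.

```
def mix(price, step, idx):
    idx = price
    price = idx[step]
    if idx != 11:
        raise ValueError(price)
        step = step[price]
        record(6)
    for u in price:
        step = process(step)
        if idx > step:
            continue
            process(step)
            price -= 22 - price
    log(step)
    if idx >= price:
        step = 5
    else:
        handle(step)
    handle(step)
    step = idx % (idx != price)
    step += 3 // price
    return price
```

Transformed code:
def mix(price, step, idx):
    idx = price
    price = idx[step]
    if idx != 11:
        raise ValueError(price)
    for u in price:
        step = process(step)
        if idx > step:
            continue
    log(step)
    if idx >= price:
        step = 5
    else:
        handle(step)
    handle(step)
    step = idx % (idx != price)
    step = step + 3 // price
    return price

handle(step)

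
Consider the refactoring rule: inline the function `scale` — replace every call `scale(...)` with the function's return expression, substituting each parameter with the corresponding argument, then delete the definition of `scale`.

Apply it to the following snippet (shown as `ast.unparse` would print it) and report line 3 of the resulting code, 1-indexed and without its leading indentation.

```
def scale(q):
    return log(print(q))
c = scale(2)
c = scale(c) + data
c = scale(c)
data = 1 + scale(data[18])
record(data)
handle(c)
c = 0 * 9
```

Transformed code:
c = log(print(2))
c = log(print(c)) + data
c = log(print(c))
data = 1 + log(print(data[18]))
record(data)
handle(c)
c = 0 * 9

c = log(print(c))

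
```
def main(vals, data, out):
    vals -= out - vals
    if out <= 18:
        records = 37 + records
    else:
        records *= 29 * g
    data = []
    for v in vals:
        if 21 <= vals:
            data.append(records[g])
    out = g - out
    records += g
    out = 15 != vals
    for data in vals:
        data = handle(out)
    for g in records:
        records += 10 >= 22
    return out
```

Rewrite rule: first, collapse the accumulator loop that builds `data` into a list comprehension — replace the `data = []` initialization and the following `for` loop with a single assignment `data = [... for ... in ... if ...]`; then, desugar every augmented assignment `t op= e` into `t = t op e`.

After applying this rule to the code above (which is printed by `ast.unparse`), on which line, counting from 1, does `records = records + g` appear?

9

Transformed code:
def main(vals, data, out):
    vals = vals - (out - vals)
    if out <= 18:
        records = 37 + records
    else:
        records = records * (29 * g)
    data = [records[g] for v in vals if 21 <= vals]
    out = g - out
    records = records + g
    out = 15 != vals
    for data in vals:
        data = handle(out)
    for g in records:
        records = records + (10 >= 22)
    return out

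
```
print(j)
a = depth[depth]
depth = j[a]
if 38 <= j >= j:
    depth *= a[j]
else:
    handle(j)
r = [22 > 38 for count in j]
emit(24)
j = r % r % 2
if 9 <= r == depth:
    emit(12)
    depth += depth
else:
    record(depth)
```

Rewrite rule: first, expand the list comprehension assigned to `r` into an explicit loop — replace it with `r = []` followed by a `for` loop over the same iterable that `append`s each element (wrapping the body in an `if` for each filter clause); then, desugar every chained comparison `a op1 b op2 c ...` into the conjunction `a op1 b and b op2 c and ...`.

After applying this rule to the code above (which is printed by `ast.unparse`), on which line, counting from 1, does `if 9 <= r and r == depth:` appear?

13

Transformed code:
print(j)
a = depth[depth]
depth = j[a]
if 38 <= j and j >= j:
    depth *= a[j]
else:
    handle(j)
r = []
for count in j:
    r.append(22 > 38)
emit(24)
j = r % r % 2
if 9 <= r and r == depth:
    emit(12)
    depth += depth
else:
    record(depth)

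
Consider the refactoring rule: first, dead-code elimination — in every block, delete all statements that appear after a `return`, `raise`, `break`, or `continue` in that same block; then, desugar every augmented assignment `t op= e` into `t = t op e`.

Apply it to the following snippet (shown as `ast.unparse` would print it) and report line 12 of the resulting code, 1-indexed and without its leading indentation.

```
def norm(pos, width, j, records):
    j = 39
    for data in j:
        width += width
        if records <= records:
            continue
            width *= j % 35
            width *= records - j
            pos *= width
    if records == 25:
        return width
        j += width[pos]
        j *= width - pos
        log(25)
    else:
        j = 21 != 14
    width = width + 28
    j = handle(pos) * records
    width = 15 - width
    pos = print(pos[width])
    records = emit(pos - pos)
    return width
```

j = handle(pos) * records

Transformed code:
def norm(pos, width, j, records):
    j = 39
    for data in j:
        width = width + width
        if records <= records:
            continue
    if records == 25:
        return width
    else:
        j = 21 != 14
    width = width + 28
    j = handle(pos) * records
    width = 15 - width
    pos = print(pos[width])
    records = emit(pos - pos)
    return width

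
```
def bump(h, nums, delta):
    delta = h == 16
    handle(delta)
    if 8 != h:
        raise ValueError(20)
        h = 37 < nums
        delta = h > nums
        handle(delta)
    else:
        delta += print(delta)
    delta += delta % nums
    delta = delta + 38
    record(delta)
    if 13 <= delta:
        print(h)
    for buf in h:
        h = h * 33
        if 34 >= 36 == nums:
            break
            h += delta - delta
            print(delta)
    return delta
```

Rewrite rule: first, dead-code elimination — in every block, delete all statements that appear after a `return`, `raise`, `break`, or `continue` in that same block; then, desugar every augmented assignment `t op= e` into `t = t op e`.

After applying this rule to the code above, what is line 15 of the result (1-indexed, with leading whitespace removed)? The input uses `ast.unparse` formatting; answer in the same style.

Transformed code:
def bump(h, nums, delta):
    delta = h == 16
    handle(delta)
    if 8 != h:
        raise ValueError(20)
    else:
        delta = delta + print(delta)
    delta = delta + delta % nums
    delta = delta + 38
    record(delta)
    if 13 <= delta:
        print(h)
    for buf in h:
        h = h * 33
        if 34 >= 36 == nums:
            break
    return delta

if 34 >= 36 == nums:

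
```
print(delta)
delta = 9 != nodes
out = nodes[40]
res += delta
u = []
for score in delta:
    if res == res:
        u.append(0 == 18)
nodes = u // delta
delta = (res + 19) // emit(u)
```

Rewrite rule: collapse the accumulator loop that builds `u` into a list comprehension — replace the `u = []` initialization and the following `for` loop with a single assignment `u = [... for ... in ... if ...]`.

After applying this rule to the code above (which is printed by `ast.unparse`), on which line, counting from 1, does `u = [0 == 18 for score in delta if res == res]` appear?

Transformed code:
print(delta)
delta = 9 != nodes
out = nodes[40]
res += delta
u = [0 == 18 for score in delta if res == res]
nodes = u // delta
delta = (res + 19) // emit(u)

5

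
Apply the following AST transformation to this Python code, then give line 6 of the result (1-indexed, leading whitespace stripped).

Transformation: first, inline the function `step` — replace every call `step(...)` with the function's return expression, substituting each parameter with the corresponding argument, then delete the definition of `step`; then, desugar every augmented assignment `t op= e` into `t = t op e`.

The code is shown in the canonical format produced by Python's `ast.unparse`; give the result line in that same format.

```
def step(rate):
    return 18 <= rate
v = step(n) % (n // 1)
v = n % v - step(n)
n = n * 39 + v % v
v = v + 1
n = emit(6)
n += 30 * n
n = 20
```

n = n + 30 * n

Transformed code:
v = (18 <= n) % (n // 1)
v = n % v - (18 <= n)
n = n * 39 + v % v
v = v + 1
n = emit(6)
n = n + 30 * n
n = 20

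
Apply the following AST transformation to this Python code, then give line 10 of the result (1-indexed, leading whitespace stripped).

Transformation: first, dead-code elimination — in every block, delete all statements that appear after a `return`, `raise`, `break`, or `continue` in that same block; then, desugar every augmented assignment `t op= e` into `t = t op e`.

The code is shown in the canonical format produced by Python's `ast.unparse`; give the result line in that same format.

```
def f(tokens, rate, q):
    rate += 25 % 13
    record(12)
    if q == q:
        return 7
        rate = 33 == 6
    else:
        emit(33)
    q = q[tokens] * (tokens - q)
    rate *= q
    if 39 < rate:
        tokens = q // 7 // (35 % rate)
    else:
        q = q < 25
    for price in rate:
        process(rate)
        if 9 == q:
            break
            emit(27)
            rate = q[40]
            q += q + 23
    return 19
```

if 39 < rate:

Transformed code:
def f(tokens, rate, q):
    rate = rate + 25 % 13
    record(12)
    if q == q:
        return 7
    else:
        emit(33)
    q = q[tokens] * (tokens - q)
    rate = rate * q
    if 39 < rate:
        tokens = q // 7 // (35 % rate)
    else:
        q = q < 25
    for price in rate:
        process(rate)
        if 9 == q:
            break
    return 19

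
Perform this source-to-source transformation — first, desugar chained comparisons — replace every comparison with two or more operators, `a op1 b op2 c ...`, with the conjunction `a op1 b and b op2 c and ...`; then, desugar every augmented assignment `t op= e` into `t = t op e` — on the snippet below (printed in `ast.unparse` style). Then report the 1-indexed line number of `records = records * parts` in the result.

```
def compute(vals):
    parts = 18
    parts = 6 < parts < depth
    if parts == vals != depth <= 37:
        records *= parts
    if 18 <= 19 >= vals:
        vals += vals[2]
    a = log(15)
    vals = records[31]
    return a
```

5

Transformed code:
def compute(vals):
    parts = 18
    parts = 6 < parts and parts < depth
    if parts == vals and vals != depth and (depth <= 37):
        records = records * parts
    if 18 <= 19 and 19 >= vals:
        vals = vals + vals[2]
    a = log(15)
    vals = records[31]
    return a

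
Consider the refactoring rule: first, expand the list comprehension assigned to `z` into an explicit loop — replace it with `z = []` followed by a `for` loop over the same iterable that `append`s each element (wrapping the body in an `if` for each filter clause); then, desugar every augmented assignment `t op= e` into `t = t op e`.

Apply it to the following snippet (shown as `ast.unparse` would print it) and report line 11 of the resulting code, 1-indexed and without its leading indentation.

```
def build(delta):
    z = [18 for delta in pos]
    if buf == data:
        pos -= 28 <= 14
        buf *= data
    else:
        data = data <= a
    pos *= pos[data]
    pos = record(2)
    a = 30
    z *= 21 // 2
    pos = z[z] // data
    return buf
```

pos = record(2)

Transformed code:
def build(delta):
    z = []
    for delta in pos:
        z.append(18)
    if buf == data:
        pos = pos - (28 <= 14)
        buf = buf * data
    else:
        data = data <= a
    pos = pos * pos[data]
    pos = record(2)
    a = 30
    z = z * (21 // 2)
    pos = z[z] // data
    return buf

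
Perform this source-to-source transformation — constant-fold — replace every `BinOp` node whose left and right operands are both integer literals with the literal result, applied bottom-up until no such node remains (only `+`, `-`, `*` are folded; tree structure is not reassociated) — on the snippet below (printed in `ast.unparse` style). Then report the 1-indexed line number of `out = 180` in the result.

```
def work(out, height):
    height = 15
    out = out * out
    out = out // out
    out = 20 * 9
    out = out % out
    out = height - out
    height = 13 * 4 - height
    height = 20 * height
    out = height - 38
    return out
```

5

Transformed code:
def work(out, height):
    height = 15
    out = out * out
    out = out // out
    out = 180
    out = out % out
    out = height - out
    height = 52 - height
    height = 20 * height
    out = height - 38
    return out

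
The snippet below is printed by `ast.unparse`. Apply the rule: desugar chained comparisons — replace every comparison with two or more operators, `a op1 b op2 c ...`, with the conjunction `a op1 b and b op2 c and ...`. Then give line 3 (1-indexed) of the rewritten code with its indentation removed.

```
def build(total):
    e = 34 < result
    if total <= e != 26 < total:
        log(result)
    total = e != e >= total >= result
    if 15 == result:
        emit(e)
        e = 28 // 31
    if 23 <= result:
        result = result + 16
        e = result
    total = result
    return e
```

if total <= e and e != 26 and (26 < total):

Transformed code:
def build(total):
    e = 34 < result
    if total <= e and e != 26 and (26 < total):
        log(result)
    total = e != e and e >= total and (total >= result)
    if 15 == result:
        emit(e)
        e = 28 // 31
    if 23 <= result:
        result = result + 16
        e = result
    total = result
    return e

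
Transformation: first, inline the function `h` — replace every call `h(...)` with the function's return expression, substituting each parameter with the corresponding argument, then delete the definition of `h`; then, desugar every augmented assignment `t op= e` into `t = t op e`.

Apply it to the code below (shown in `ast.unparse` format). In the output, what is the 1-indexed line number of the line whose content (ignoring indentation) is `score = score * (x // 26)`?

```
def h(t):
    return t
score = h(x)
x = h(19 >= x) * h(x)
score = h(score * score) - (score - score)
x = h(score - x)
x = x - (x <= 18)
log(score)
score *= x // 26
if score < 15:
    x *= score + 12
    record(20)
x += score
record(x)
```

Transformed code:
score = x
x = (19 >= x) * x
score = score * score - (score - score)
x = score - x
x = x - (x <= 18)
log(score)
score = score * (x // 26)
if score < 15:
    x = x * (score + 12)
    record(20)
x = x + score
record(x)

7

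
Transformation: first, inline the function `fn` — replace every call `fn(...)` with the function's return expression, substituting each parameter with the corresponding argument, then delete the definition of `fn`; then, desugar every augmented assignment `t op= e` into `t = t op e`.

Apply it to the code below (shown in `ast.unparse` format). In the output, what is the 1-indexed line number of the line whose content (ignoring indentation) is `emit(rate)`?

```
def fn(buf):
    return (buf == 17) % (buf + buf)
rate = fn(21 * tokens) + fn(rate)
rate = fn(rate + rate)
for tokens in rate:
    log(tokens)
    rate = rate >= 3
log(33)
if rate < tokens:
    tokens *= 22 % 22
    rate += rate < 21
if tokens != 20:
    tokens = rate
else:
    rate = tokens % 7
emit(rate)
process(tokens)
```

Transformed code:
rate = (21 * tokens == 17) % (21 * tokens + 21 * tokens) + (rate == 17) % (rate + rate)
rate = (rate + rate == 17) % (rate + rate + (rate + rate))
for tokens in rate:
    log(tokens)
    rate = rate >= 3
log(33)
if rate < tokens:
    tokens = tokens * (22 % 22)
    rate = rate + (rate < 21)
if tokens != 20:
    tokens = rate
else:
    rate = tokens % 7
emit(rate)
process(tokens)

14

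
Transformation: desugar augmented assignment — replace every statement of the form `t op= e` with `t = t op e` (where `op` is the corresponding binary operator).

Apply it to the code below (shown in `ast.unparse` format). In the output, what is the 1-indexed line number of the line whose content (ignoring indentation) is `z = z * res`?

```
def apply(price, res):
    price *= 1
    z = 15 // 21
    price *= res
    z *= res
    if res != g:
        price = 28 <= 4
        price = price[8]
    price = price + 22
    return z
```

Transformed code:
def apply(price, res):
    price = price * 1
    z = 15 // 21
    price = price * res
    z = z * res
    if res != g:
        price = 28 <= 4
        price = price[8]
    price = price + 22
    return z

5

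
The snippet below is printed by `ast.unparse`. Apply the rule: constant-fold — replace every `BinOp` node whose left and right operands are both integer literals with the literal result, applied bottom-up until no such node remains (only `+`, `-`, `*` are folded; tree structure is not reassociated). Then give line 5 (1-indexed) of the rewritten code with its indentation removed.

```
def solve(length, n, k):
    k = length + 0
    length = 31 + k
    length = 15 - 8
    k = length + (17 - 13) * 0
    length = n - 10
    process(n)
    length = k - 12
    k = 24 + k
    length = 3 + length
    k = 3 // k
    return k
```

k = length + 0

Transformed code:
def solve(length, n, k):
    k = length + 0
    length = 31 + k
    length = 7
    k = length + 0
    length = n - 10
    process(n)
    length = k - 12
    k = 24 + k
    length = 3 + length
    k = 3 // k
    return k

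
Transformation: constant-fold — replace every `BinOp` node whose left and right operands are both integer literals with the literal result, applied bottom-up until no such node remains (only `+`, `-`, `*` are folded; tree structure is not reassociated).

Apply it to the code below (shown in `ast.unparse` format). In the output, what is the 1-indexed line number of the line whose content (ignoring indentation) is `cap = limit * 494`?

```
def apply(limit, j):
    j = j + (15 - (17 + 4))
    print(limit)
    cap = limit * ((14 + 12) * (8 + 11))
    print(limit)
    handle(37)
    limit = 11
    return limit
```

4

Transformed code:
def apply(limit, j):
    j = j + -6
    print(limit)
    cap = limit * 494
    print(limit)
    handle(37)
    limit = 11
    return limit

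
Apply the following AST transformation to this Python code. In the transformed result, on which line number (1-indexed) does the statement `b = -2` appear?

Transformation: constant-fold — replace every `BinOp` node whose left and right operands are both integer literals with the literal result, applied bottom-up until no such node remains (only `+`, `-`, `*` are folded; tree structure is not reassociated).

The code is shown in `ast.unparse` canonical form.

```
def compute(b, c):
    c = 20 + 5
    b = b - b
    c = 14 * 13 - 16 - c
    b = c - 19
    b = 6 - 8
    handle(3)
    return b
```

Transformed code:
def compute(b, c):
    c = 25
    b = b - b
    c = 166 - c
    b = c - 19
    b = -2
    handle(3)
    return b

6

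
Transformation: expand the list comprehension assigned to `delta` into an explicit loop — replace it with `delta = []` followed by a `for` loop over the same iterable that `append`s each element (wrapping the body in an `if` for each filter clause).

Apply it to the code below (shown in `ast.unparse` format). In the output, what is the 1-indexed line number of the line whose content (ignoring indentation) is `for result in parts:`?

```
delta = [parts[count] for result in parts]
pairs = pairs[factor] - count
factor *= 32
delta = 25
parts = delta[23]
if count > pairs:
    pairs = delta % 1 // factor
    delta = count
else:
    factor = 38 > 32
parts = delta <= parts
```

2

Transformed code:
delta = []
for result in parts:
    delta.append(parts[count])
pairs = pairs[factor] - count
factor *= 32
delta = 25
parts = delta[23]
if count > pairs:
    pairs = delta % 1 // factor
    delta = count
else:
    factor = 38 > 32
parts = delta <= parts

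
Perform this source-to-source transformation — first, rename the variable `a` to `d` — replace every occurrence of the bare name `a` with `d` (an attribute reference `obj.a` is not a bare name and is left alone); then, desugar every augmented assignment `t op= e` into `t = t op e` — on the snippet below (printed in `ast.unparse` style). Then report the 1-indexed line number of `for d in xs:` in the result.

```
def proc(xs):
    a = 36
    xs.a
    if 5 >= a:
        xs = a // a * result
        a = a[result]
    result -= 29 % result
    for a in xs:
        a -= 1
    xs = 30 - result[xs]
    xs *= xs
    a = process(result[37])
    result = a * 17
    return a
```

8

Transformed code:
def proc(xs):
    d = 36
    xs.a
    if 5 >= d:
        xs = d // d * result
        d = d[result]
    result = result - 29 % result
    for d in xs:
        d = d - 1
    xs = 30 - result[xs]
    xs = xs * xs
    d = process(result[37])
    result = d * 17
    return d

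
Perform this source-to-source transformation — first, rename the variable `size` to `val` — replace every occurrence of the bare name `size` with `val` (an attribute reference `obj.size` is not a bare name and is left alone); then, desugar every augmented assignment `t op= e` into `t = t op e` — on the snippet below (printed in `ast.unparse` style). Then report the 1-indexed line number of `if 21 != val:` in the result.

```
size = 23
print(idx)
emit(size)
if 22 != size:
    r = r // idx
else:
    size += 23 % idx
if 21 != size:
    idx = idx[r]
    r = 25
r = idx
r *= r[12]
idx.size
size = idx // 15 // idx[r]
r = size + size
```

Transformed code:
val = 23
print(idx)
emit(val)
if 22 != val:
    r = r // idx
else:
    val = val + 23 % idx
if 21 != val:
    idx = idx[r]
    r = 25
r = idx
r = r * r[12]
idx.size
val = idx // 15 // idx[r]
r = val + val

8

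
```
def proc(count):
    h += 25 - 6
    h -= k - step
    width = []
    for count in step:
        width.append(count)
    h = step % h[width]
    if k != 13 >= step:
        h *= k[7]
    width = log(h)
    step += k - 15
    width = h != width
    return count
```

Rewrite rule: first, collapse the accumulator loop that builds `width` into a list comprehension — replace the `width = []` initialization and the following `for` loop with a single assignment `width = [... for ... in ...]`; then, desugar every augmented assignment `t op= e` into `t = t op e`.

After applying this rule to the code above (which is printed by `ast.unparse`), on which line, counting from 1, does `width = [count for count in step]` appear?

4

Transformed code:
def proc(count):
    h = h + (25 - 6)
    h = h - (k - step)
    width = [count for count in step]
    h = step % h[width]
    if k != 13 >= step:
        h = h * k[7]
    width = log(h)
    step = step + (k - 15)
    width = h != width
    return count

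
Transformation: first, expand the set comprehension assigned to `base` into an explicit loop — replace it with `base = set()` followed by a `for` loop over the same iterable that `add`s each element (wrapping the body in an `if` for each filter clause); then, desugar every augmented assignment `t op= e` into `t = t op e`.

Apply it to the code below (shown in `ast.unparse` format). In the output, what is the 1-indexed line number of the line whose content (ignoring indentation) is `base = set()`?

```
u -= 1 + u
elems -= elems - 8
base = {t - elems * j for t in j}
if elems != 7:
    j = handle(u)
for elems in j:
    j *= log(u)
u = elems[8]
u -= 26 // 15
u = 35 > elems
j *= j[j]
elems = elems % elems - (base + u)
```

3

Transformed code:
u = u - (1 + u)
elems = elems - (elems - 8)
base = set()
for t in j:
    base.add(t - elems * j)
if elems != 7:
    j = handle(u)
for elems in j:
    j = j * log(u)
u = elems[8]
u = u - 26 // 15
u = 35 > elems
j = j * j[j]
elems = elems % elems - (base + u)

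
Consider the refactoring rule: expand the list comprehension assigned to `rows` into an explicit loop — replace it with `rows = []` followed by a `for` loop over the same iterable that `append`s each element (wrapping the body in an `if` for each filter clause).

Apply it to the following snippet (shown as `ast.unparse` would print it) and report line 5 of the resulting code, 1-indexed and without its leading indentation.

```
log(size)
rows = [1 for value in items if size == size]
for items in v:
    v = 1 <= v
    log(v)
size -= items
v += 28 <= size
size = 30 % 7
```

Transformed code:
log(size)
rows = []
for value in items:
    if size == size:
        rows.append(1)
for items in v:
    v = 1 <= v
    log(v)
size -= items
v += 28 <= size
size = 30 % 7

rows.append(1)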